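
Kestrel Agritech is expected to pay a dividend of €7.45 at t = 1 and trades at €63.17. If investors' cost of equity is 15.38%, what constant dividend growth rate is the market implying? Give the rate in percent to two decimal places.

3.59%

From P₀ = D₁/(r − g), the implied growth is g = r − D₁/P₀.
g = 0.1538 − 7.45/63.17 = 0.1538 − 0.11794 = 0.03586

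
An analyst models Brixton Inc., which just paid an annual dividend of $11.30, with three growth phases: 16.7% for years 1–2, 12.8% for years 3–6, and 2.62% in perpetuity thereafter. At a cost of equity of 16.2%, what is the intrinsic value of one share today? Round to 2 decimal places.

$141.58

Three-stage DDM. Project D₁…D_6; terminal Gordon value at t=6 with g = 0.0262; discount at r = 0.162.
D_1 = 13.1871
D_2 = 15.3893
D_3 = 17.3592
D_4 = 19.5812
D_5 = 22.0875
D_6 = 24.9148
TV_6 = 25.5675/(0.162−0.0262) = 188.2733
P₀ = Σ Dₜ/(1+r)ᵗ + TV_6/(1+r)^6 = 141.5779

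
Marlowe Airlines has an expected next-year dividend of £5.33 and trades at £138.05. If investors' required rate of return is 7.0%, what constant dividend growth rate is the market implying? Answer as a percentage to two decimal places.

3.14%

From P₀ = D₁/(r − g), the implied growth is g = r − D₁/P₀.
g = 0.07 − 5.33/138.05 = 0.07 − 0.03861 = 0.03139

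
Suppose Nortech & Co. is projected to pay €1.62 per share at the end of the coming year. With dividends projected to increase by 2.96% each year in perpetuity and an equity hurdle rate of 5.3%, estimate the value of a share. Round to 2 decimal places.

Gordon growth model: P₀ = D₁/(r − g), with D₁ = 1.62 given directly.
P₀ = 1.6200 / (0.053 − 0.0296) = 1.6200 / 0.0234 = 69.2308

€69.23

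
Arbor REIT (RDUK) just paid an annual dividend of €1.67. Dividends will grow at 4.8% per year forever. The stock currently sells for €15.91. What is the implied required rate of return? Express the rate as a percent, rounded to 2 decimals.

Rearranging the constant-growth DDM: r = D₁/P₀ + g.
D₁ = 1.67 × (1 + 0.048) = 1.7502.
r = 1.7502 / 15.91 + 0.048 = 0.11000 + 0.048 = 0.15800

15.80%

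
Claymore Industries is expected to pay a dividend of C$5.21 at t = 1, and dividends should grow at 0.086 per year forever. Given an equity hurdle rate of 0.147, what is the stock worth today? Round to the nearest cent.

C$85.41

Gordon growth model: P₀ = D₁/(r − g), with D₁ = 5.21 given directly.
P₀ = 5.2100 / (0.147 − 0.086) = 5.2100 / 0.061 = 85.4098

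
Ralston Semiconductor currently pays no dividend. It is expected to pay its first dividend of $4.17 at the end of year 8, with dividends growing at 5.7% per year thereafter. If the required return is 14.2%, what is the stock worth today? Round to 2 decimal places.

Deferred-dividend DDM. At t=7 the remaining stream is a growing perpetuity with first payment D_8 = 4.17.
V_7 = D_8/(r−g) = 4.17/(0.142−0.057) = 49.0588
P₀ = V_7/(1+r)^7 = 49.0588/(1+0.142)^7 = 19.3666

$19.37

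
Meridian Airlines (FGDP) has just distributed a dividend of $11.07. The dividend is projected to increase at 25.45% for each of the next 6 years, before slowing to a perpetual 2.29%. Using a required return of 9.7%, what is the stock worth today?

$450.81

Two-stage DDM. Project D₁…D_6 at 0.2545, terminal growth 0.0229, discount at r = 0.097.
D_1 = 13.8873
D_2 = 17.4216
D_3 = 21.8554
D_4 = 27.4177
D_5 = 34.3954
D_6 = 43.1491
Terminal value at t=6: TV = D_7/(r−g) = 44.1372/(0.097−0.0229) = 595.6437
P₀ = 13.8873/(1+0.097)^1 + 17.4216/(1+0.097)^2 + 21.8554/(1+0.097)^3 + 27.4177/(1+0.097)^4 + 34.3954/(1+0.097)^5 + 43.1491/(1+0.097)^6 + 595.6437/(1+0.097)^6 = 450.8135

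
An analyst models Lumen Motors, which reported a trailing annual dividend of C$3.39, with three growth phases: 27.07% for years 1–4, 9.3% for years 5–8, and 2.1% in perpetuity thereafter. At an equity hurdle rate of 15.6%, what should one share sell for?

Three-stage DDM. Project D₁…D_8; terminal Gordon value at t=8 with g = 0.021; discount at r = 0.156.
D_1 = 4.3077
D_2 = 5.4738
D_3 = 6.9555
D_4 = 8.8384
D_5 = 9.6603
D_6 = 10.5587
D_7 = 11.5407
D_8 = 12.6140
TV_8 = 12.8789/(0.156−0.021) = 95.3991
P₀ = Σ Dₜ/(1+r)ᵗ + TV_8/(1+r)^8 = 64.4316

C$64.43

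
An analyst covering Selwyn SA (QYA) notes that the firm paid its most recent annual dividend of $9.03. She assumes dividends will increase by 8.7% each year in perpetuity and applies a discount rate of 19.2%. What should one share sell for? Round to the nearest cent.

$93.48

Gordon growth model: P₀ = D₁/(r − g). D₁ = 9.03 × (1 + 0.087) = 9.8156.
P₀ = 9.8156 / (0.192 − 0.087) = 9.8156 / 0.105 = 93.4820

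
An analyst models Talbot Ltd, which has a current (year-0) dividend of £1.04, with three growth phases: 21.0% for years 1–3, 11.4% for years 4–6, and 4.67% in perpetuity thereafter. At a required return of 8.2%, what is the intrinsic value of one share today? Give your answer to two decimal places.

£55.61

Three-stage DDM. Project D₁…D_6; terminal Gordon value at t=6 with g = 0.0467; discount at r = 0.082.
D_1 = 1.2584
D_2 = 1.5227
D_3 = 1.8424
D_4 = 2.0525
D_5 = 2.2864
D_6 = 2.5471
TV_6 = 2.6660/(0.082−0.0467) = 75.5253
P₀ = Σ Dₜ/(1+r)ᵗ + TV_6/(1+r)^6 = 55.6131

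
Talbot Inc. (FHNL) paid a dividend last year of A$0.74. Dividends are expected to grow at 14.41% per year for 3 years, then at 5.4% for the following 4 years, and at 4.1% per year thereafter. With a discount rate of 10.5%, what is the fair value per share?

Three-stage DDM. Project D₁…D_7; terminal Gordon value at t=7 with g = 0.041; discount at r = 0.105.
D_1 = 0.8466
D_2 = 0.9686
D_3 = 1.1082
D_4 = 1.1681
D_5 = 1.2311
D_6 = 1.2976
D_7 = 1.3677
TV_7 = 1.4238/(0.105−0.041) = 22.2463
P₀ = Σ Dₜ/(1+r)ᵗ + TV_7/(1+r)^7 = 16.3634

A$16.36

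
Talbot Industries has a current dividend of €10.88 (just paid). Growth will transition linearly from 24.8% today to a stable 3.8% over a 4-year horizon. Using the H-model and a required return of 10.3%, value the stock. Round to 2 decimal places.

€244.05

H-model: P₀ = D₀[(1+g_L) + H(g_S−g_L)]/(r−g_L), with H = 4/2 = 2.
P₀ = 10.88 × [(1+0.038) + 2×(0.248−0.038)] / (0.103−0.038)
   = 10.88 × 1.4580 / 0.065 = 244.0468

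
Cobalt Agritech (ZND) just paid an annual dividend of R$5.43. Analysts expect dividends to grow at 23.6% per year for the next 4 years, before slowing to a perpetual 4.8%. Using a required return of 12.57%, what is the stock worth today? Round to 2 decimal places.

Two-stage DDM. Project D₁…D_4 at 0.236, terminal growth 0.048, discount at r = 0.1257.
D_1 = 6.7115
D_2 = 8.2954
D_3 = 10.2531
D_4 = 12.6728
Terminal value at t=4: TV = D_5/(r−g) = 13.2811/(0.1257−0.048) = 170.9283
P₀ = 6.7115/(1+0.1257)^1 + 8.2954/(1+0.1257)^2 + 10.2531/(1+0.1257)^3 + 12.6728/(1+0.1257)^4 + 170.9283/(1+0.1257)^4 = 134.0324

R$134.03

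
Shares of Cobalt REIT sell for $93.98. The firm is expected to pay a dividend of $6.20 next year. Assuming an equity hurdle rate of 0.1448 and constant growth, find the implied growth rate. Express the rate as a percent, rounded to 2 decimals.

7.88%

From P₀ = D₁/(r − g), the implied growth is g = r − D₁/P₀.
g = 0.1448 − 6.20/93.98 = 0.1448 − 0.06597 = 0.07883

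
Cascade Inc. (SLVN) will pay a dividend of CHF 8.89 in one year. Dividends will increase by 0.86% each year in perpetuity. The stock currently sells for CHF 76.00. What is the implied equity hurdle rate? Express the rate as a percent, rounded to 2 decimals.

Rearranging the constant-growth DDM: r = D₁/P₀ + g.
r = 8.8900 / 76.00 + 0.0086 = 0.11697 + 0.0086 = 0.12557

12.56%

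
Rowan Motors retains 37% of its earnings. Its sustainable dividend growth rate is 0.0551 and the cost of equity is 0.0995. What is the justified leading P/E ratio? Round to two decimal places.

14.19

Payout ratio b = 1 − 0.37 = 0.63.
Justified leading P/E = b/(r−g) = 0.63/(0.0995−0.0551) = 14.1892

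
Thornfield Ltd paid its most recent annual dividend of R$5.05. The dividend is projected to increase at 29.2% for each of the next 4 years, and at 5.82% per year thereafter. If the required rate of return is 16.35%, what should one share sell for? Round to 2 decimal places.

R$103.59

Two-stage DDM. Project D₁…D_4 at 0.292, terminal growth 0.0582, discount at r = 0.1635.
D_1 = 6.5246
D_2 = 8.4298
D_3 = 10.8913
D_4 = 14.0715
Terminal value at t=4: TV = D_5/(r−g) = 14.8905/(0.1635−0.0582) = 141.4102
P₀ = 6.5246/(1+0.1635)^1 + 8.4298/(1+0.1635)^2 + 10.8913/(1+0.1635)^3 + 14.0715/(1+0.1635)^4 + 141.4102/(1+0.1635)^4 = 103.5922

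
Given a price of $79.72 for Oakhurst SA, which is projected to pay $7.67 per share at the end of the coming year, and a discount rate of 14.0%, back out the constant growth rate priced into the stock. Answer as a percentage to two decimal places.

4.38%

From P₀ = D₁/(r − g), the implied growth is g = r − D₁/P₀.
g = 0.14 − 7.67/79.72 = 0.14 − 0.09621 = 0.04379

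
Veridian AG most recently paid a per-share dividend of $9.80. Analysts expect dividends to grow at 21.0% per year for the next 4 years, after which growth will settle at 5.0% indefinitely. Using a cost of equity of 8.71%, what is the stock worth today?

$477.31

Two-stage DDM. Project D₁…D_4 at 0.21, terminal growth 0.05, discount at r = 0.0871.
D_1 = 11.8580
D_2 = 14.3482
D_3 = 17.3613
D_4 = 21.0072
Terminal value at t=4: TV = D_5/(r−g) = 22.0575/(0.0871−0.05) = 594.5426
P₀ = 11.8580/(1+0.0871)^1 + 14.3482/(1+0.0871)^2 + 17.3613/(1+0.0871)^3 + 21.0072/(1+0.0871)^4 + 594.5426/(1+0.0871)^4 = 477.3054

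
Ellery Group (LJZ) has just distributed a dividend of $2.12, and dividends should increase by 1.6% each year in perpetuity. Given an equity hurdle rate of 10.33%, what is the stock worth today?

$24.67

Gordon growth model: P₀ = D₁/(r − g). D₁ = 2.12 × (1 + 0.016) = 2.1539.
P₀ = 2.1539 / (0.1033 − 0.016) = 2.1539 / 0.0873 = 24.6726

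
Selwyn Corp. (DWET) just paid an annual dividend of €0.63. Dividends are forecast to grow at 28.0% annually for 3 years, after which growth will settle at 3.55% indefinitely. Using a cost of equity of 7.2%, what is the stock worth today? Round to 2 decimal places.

€33.15

Two-stage DDM. Project D₁…D_3 at 0.28, terminal growth 0.0355, discount at r = 0.072.
D_1 = 0.8064
D_2 = 1.0322
D_3 = 1.3212
Terminal value at t=3: TV = D_4/(r−g) = 1.3681/(0.072−0.0355) = 37.4824
P₀ = 0.8064/(1+0.072)^1 + 1.0322/(1+0.072)^2 + 1.3212/(1+0.072)^3 + 37.4824/(1+0.072)^3 = 33.1488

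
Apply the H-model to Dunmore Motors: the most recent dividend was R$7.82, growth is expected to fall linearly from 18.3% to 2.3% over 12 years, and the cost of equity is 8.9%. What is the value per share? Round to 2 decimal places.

H-model: P₀ = D₀[(1+g_L) + H(g_S−g_L)]/(r−g_L), with H = 12/2 = 6.
P₀ = 7.82 × [(1+0.023) + 6×(0.183−0.023)] / (0.089−0.023)
   = 7.82 × 1.9830 / 0.066 = 234.9555

R$234.96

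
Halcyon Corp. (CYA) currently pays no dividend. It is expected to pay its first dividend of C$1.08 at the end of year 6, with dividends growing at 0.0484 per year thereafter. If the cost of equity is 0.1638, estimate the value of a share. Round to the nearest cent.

Deferred-dividend DDM. At t=5 the remaining stream is a growing perpetuity with first payment D_6 = 1.08.
V_5 = D_6/(r−g) = 1.08/(0.1638−0.0484) = 9.3588
P₀ = V_5/(1+r)^5 = 9.3588/(1+0.1638)^5 = 4.3836

C$4.38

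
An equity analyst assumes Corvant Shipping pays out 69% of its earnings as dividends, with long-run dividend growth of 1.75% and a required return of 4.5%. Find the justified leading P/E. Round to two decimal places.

25.09

Justified leading P/E = b/(r−g) = 0.69/(0.045−0.0175) = 25.0909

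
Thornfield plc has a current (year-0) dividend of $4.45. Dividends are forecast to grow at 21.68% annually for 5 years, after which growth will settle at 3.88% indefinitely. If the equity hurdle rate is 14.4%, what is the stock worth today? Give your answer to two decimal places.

Two-stage DDM. Project D₁…D_5 at 0.2168, terminal growth 0.0388, discount at r = 0.144.
D_1 = 5.4148
D_2 = 6.5887
D_3 = 8.0171
D_4 = 9.7552
D_5 = 11.8701
Terminal value at t=5: TV = D_6/(r−g) = 12.3307/(0.144−0.0388) = 117.2120
P₀ = 5.4148/(1+0.144)^1 + 6.5887/(1+0.144)^2 + 8.0171/(1+0.144)^3 + 9.7552/(1+0.144)^4 + 11.8701/(1+0.144)^5 + 117.2120/(1+0.144)^5 = 86.6952

$86.70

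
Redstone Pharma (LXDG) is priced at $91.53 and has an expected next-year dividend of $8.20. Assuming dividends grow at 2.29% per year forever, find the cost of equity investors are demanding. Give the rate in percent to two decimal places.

11.25%

Rearranging the constant-growth DDM: r = D₁/P₀ + g.
r = 8.2000 / 91.53 + 0.0229 = 0.08959 + 0.0229 = 0.11249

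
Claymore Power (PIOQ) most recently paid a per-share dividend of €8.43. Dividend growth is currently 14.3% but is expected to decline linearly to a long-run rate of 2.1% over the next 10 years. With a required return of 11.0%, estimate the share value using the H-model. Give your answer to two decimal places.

€154.49

H-model: P₀ = D₀[(1+g_L) + H(g_S−g_L)]/(r−g_L), with H = 10/2 = 5.
P₀ = 8.43 × [(1+0.021) + 5×(0.143−0.021)] / (0.11−0.021)
   = 8.43 × 1.6310 / 0.089 = 154.4869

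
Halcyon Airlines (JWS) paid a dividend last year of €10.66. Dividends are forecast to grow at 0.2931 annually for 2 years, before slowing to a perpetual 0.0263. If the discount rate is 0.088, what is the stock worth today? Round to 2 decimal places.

€278.20

Two-stage DDM. Project D₁…D_2 at 0.2931, terminal growth 0.0263, discount at r = 0.088.
D_1 = 13.7844
D_2 = 17.8247
Terminal value at t=2: TV = D_3/(r−g) = 18.2935/(0.088−0.0263) = 296.4904
P₀ = 13.7844/(1+0.088)^1 + 17.8247/(1+0.088)^2 + 296.4904/(1+0.088)^2 = 278.1957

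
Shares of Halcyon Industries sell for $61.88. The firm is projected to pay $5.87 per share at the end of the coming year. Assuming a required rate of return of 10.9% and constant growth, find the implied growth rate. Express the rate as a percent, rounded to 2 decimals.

1.41%

From P₀ = D₁/(r − g), the implied growth is g = r − D₁/P₀.
g = 0.109 − 5.87/61.88 = 0.109 − 0.09486 = 0.01414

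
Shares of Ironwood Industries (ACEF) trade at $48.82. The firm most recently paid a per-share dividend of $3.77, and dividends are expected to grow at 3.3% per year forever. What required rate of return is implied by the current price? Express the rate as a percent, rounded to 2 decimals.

Rearranging the constant-growth DDM: r = D₁/P₀ + g.
D₁ = 3.77 × (1 + 0.033) = 3.8944.
r = 3.8944 / 48.82 + 0.033 = 0.07977 + 0.033 = 0.11277

11.28%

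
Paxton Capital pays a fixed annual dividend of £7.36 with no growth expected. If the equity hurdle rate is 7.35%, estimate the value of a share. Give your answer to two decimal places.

Zero-growth DDM (perpetuity): P₀ = D/r = 7.36 / 0.0735 = 100.1361

£100.14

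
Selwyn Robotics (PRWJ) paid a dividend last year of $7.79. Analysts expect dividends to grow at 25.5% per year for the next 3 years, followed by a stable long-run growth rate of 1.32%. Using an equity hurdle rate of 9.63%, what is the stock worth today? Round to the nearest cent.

$173.30

Two-stage DDM. Project D₁…D_3 at 0.255, terminal growth 0.0132, discount at r = 0.0963.
D_1 = 9.7764
D_2 = 12.2694
D_3 = 15.3982
Terminal value at t=3: TV = D_4/(r−g) = 15.6014/(0.0963−0.0132) = 187.7426
P₀ = 9.7764/(1+0.0963)^1 + 12.2694/(1+0.0963)^2 + 15.3982/(1+0.0963)^3 + 187.7426/(1+0.0963)^3 = 173.2994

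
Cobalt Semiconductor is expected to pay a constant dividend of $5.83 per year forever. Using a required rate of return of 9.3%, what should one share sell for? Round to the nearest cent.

Zero-growth DDM (perpetuity): P₀ = D/r = 5.83 / 0.093 = 62.6882

$62.69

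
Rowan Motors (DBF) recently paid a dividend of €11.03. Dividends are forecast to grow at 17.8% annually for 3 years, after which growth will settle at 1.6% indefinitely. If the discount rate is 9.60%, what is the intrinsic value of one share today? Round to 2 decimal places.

€212.23

Two-stage DDM. Project D₁…D_3 at 0.178, terminal growth 0.016, discount at r = 0.096.
D_1 = 12.9933
D_2 = 15.3062
D_3 = 18.0307
Terminal value at t=3: TV = D_4/(r−g) = 18.3191/(0.096−0.016) = 228.9893
P₀ = 12.9933/(1+0.096)^1 + 15.3062/(1+0.096)^2 + 18.0307/(1+0.096)^3 + 228.9893/(1+0.096)^3 = 212.2266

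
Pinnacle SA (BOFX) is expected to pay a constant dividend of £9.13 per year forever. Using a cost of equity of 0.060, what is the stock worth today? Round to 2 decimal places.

£152.17

Zero-growth DDM (perpetuity): P₀ = D/r = 9.13 / 0.06 = 152.1667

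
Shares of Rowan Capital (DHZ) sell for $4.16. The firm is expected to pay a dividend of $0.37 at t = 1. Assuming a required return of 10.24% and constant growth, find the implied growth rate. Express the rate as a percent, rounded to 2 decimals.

From P₀ = D₁/(r − g), the implied growth is g = r − D₁/P₀.
g = 0.1024 − 0.37/4.16 = 0.1024 − 0.08894 = 0.01346

1.35%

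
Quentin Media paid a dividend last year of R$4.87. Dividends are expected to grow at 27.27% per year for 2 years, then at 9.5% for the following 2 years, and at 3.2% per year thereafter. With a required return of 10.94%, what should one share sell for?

R$107.82

Three-stage DDM. Project D₁…D_4; terminal Gordon value at t=4 with g = 0.032; discount at r = 0.1094.
D_1 = 6.1980
D_2 = 7.8883
D_3 = 8.6376
D_4 = 9.4582
TV_4 = 9.7609/(0.1094−0.032) = 126.1096
P₀ = Σ Dₜ/(1+r)ᵗ + TV_4/(1+r)^4 = 107.8181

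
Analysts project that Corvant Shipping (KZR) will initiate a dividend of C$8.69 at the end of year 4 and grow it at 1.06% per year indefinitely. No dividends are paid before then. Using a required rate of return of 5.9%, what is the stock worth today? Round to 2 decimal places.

Deferred-dividend DDM. At t=3 the remaining stream is a growing perpetuity with first payment D_4 = 8.69.
V_3 = D_4/(r−g) = 8.69/(0.059−0.0106) = 179.5455
P₀ = V_3/(1+r)^3 = 179.5455/(1+0.059)^3 = 151.1773

C$151.18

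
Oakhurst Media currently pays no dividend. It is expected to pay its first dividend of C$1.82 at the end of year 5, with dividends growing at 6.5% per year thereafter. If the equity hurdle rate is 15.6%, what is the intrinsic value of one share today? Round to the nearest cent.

Deferred-dividend DDM. At t=4 the remaining stream is a growing perpetuity with first payment D_5 = 1.82.
V_4 = D_5/(r−g) = 1.82/(0.156−0.065) = 20.0000
P₀ = V_4/(1+r)^4 = 20.0000/(1+0.156)^4 = 11.1995

C$11.20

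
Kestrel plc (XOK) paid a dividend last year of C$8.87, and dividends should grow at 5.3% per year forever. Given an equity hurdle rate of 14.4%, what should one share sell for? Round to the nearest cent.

Gordon growth model: P₀ = D₁/(r − g). D₁ = 8.87 × (1 + 0.053) = 9.3401.
P₀ = 9.3401 / (0.144 − 0.053) = 9.3401 / 0.091 = 102.6386

C$102.64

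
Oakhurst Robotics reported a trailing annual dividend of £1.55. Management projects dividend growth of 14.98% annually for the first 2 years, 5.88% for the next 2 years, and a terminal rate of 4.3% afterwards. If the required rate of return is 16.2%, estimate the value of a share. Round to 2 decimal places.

Three-stage DDM. Project D₁…D_4; terminal Gordon value at t=4 with g = 0.043; discount at r = 0.162.
D_1 = 1.7822
D_2 = 2.0492
D_3 = 2.1697
D_4 = 2.2972
TV_4 = 2.3960/(0.162−0.043) = 20.1345
P₀ = Σ Dₜ/(1+r)ᵗ + TV_4/(1+r)^4 = 16.7380

£16.74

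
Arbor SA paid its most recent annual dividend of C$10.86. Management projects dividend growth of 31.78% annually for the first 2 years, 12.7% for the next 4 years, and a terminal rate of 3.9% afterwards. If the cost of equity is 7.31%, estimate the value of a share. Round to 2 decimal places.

Three-stage DDM. Project D₁…D_6; terminal Gordon value at t=6 with g = 0.039; discount at r = 0.0731.
D_1 = 14.3113
D_2 = 18.8594
D_3 = 21.2546
D_4 = 23.9539
D_5 = 26.9961
D_6 = 30.4246
TV_6 = 31.6111/(0.0731−0.039) = 927.0127
P₀ = Σ Dₜ/(1+r)ᵗ + TV_6/(1+r)^6 = 710.9519

C$710.95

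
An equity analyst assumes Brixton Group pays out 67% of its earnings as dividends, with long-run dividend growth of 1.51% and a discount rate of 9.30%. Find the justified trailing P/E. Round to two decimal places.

Justified trailing P/E = b(1+g)/(r−g) = 0.67×(1+0.0151)/(0.093−0.0151) = 8.7306

8.73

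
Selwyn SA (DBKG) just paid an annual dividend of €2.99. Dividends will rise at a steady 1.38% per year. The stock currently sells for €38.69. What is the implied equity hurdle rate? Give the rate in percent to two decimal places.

9.21%

Rearranging the constant-growth DDM: r = D₁/P₀ + g.
D₁ = 2.99 × (1 + 0.0138) = 3.0313.
r = 3.0313 / 38.69 + 0.0138 = 0.07835 + 0.0138 = 0.09215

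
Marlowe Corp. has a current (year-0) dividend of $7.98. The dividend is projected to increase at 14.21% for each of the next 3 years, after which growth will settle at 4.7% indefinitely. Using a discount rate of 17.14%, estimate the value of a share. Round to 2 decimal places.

$85.01

Two-stage DDM. Project D₁…D_3 at 0.1421, terminal growth 0.047, discount at r = 0.1714.
D_1 = 9.1140
D_2 = 10.4091
D_3 = 11.8882
Terminal value at t=3: TV = D_4/(r−g) = 12.4469/(0.1714−0.047) = 100.0556
P₀ = 9.1140/(1+0.1714)^1 + 10.4091/(1+0.1714)^2 + 11.8882/(1+0.1714)^3 + 100.0556/(1+0.1714)^3 = 85.0103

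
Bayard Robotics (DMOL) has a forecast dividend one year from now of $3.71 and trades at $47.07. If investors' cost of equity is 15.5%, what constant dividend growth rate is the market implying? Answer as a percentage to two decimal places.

From P₀ = D₁/(r − g), the implied growth is g = r − D₁/P₀.
g = 0.155 − 3.71/47.07 = 0.155 − 0.07882 = 0.07618

7.62%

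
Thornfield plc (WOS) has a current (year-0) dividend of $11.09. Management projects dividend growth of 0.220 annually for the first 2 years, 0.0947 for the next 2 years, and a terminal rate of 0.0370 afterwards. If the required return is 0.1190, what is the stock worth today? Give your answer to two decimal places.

$210.33

Three-stage DDM. Project D₁…D_4; terminal Gordon value at t=4 with g = 0.037; discount at r = 0.119.
D_1 = 13.5298
D_2 = 16.5064
D_3 = 18.0695
D_4 = 19.7807
TV_4 = 20.5126/(0.119−0.037) = 250.1534
P₀ = Σ Dₜ/(1+r)ᵗ + TV_4/(1+r)^4 = 210.3313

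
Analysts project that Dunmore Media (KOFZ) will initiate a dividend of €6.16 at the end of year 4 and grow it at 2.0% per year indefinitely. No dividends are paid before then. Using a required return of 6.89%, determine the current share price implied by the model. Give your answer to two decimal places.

Deferred-dividend DDM. At t=3 the remaining stream is a growing perpetuity with first payment D_4 = 6.16.
V_3 = D_4/(r−g) = 6.16/(0.0689−0.02) = 125.9714
P₀ = V_3/(1+r)^3 = 125.9714/(1+0.0689)^3 = 103.1480

€103.15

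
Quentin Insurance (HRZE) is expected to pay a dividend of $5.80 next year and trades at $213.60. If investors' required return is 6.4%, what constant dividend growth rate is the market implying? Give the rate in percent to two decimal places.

From P₀ = D₁/(r − g), the implied growth is g = r − D₁/P₀.
g = 0.064 − 5.80/213.60 = 0.064 − 0.02715 = 0.03685

3.68%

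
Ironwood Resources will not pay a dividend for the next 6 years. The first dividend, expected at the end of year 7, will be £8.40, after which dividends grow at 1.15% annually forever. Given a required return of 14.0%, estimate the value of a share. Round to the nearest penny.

Deferred-dividend DDM. At t=6 the remaining stream is a growing perpetuity with first payment D_7 = 8.40.
V_6 = D_7/(r−g) = 8.40/(0.14−0.0115) = 65.3696
P₀ = V_6/(1+r)^6 = 65.3696/(1+0.14)^6 = 29.7815

£29.78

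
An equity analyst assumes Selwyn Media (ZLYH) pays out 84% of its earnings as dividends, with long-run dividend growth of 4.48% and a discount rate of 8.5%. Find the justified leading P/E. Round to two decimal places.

Justified leading P/E = b/(r−g) = 0.84/(0.085−0.0448) = 20.8955

20.90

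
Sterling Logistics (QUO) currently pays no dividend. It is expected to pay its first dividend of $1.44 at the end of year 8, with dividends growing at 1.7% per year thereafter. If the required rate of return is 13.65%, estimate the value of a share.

$4.92

Deferred-dividend DDM. At t=7 the remaining stream is a growing perpetuity with first payment D_8 = 1.44.
V_7 = D_8/(r−g) = 1.44/(0.1365−0.017) = 12.0502
P₀ = V_7/(1+r)^7 = 12.0502/(1+0.1365)^7 = 4.9205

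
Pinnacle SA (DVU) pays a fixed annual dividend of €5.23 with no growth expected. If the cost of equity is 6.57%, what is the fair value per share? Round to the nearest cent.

€79.60

Zero-growth DDM (perpetuity): P₀ = D/r = 5.23 / 0.0657 = 79.6043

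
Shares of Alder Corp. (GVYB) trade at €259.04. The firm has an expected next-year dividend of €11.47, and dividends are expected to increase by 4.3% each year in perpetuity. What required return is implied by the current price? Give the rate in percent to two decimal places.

8.73%

Rearranging the constant-growth DDM: r = D₁/P₀ + g.
r = 11.4700 / 259.04 + 0.043 = 0.04428 + 0.043 = 0.08728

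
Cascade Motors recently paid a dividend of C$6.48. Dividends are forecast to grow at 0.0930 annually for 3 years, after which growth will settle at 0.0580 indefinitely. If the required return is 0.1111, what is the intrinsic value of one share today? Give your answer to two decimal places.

C$141.72

Two-stage DDM. Project D₁…D_3 at 0.093, terminal growth 0.058, discount at r = 0.1111.
D_1 = 7.0826
D_2 = 7.7413
D_3 = 8.4613
Terminal value at t=3: TV = D_4/(r−g) = 8.9520/(0.1111−0.058) = 168.5880
P₀ = 7.0826/(1+0.1111)^1 + 7.7413/(1+0.1111)^2 + 8.4613/(1+0.1111)^3 + 168.5880/(1+0.1111)^3 = 141.7178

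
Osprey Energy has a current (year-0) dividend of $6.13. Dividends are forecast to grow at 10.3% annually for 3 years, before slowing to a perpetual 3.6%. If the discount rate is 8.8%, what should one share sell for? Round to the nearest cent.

Two-stage DDM. Project D₁…D_3 at 0.103, terminal growth 0.036, discount at r = 0.088.
D_1 = 6.7614
D_2 = 7.4578
D_3 = 8.2260
Terminal value at t=3: TV = D_4/(r−g) = 8.5221/(0.088−0.036) = 163.8866
P₀ = 6.7614/(1+0.088)^1 + 7.4578/(1+0.088)^2 + 8.2260/(1+0.088)^3 + 163.8866/(1+0.088)^3 = 146.1514

$146.15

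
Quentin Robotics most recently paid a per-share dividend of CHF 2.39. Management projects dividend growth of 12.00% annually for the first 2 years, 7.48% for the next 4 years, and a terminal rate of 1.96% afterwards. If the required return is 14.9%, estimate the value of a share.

CHF 26.01

Three-stage DDM. Project D₁…D_6; terminal Gordon value at t=6 with g = 0.0196; discount at r = 0.149.
D_1 = 2.6768
D_2 = 2.9980
D_3 = 3.2223
D_4 = 3.4633
D_5 = 3.7223
D_6 = 4.0008
TV_6 = 4.0792/(0.149−0.0196) = 31.5239
P₀ = Σ Dₜ/(1+r)ᵗ + TV_6/(1+r)^6 = 26.0092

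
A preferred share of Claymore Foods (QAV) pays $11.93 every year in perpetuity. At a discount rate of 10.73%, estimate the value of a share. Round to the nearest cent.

$111.18

Zero-growth DDM (perpetuity): P₀ = D/r = 11.93 / 0.1073 = 111.1836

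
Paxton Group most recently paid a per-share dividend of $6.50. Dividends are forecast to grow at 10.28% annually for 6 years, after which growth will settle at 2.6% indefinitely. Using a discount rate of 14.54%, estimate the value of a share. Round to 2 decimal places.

$78.72

Two-stage DDM. Project D₁…D_6 at 0.1028, terminal growth 0.026, discount at r = 0.1454.
D_1 = 7.1682
D_2 = 7.9051
D_3 = 8.7177
D_4 = 9.6139
D_5 = 10.6022
D_6 = 11.6921
Terminal value at t=6: TV = D_7/(r−g) = 11.9961/(0.1454−0.026) = 100.4701
P₀ = 7.1682/(1+0.1454)^1 + 7.9051/(1+0.1454)^2 + 8.7177/(1+0.1454)^3 + 9.6139/(1+0.1454)^4 + 10.6022/(1+0.1454)^5 + 11.6921/(1+0.1454)^6 + 100.4701/(1+0.1454)^6 = 78.7197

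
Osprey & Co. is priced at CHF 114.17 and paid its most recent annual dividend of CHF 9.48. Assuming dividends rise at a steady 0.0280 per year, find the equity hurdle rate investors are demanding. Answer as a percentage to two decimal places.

11.34%

Rearranging the constant-growth DDM: r = D₁/P₀ + g.
D₁ = 9.48 × (1 + 0.028) = 9.7454.
r = 9.7454 / 114.17 + 0.028 = 0.08536 + 0.028 = 0.11336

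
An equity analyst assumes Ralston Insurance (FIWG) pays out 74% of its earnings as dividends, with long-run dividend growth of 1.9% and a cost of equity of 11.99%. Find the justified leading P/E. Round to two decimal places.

7.33

Justified leading P/E = b/(r−g) = 0.74/(0.1199−0.019) = 7.3340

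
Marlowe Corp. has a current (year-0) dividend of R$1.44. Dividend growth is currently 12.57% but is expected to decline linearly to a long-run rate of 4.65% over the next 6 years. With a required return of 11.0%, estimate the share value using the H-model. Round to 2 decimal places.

R$29.12

H-model: P₀ = D₀[(1+g_L) + H(g_S−g_L)]/(r−g_L), with H = 6/2 = 3.
P₀ = 1.44 × [(1+0.0465) + 3×(0.1257−0.0465)] / (0.11−0.0465)
   = 1.44 × 1.2841 / 0.0635 = 29.1197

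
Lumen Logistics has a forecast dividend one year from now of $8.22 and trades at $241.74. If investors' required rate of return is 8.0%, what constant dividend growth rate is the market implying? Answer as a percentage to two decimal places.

From P₀ = D₁/(r − g), the implied growth is g = r − D₁/P₀.
g = 0.08 − 8.22/241.74 = 0.08 − 0.03400 = 0.04600

4.60%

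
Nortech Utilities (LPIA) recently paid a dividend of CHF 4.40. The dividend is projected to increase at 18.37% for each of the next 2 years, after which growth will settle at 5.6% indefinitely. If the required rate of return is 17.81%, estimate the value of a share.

CHF 47.28

Two-stage DDM. Project D₁…D_2 at 0.1837, terminal growth 0.056, discount at r = 0.1781.
D_1 = 5.2083
D_2 = 6.1650
Terminal value at t=2: TV = D_3/(r−g) = 6.5103/(0.1781−0.056) = 53.3193
P₀ = 5.2083/(1+0.1781)^1 + 6.1650/(1+0.1781)^2 + 53.3193/(1+0.1781)^2 = 47.2795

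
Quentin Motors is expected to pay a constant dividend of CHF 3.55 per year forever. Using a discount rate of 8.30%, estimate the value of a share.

CHF 42.77

Zero-growth DDM (perpetuity): P₀ = D/r = 3.55 / 0.083 = 42.7711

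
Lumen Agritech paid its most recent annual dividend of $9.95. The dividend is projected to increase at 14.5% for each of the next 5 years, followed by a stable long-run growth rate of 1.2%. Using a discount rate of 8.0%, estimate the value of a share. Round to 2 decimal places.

$257.82

Two-stage DDM. Project D₁…D_5 at 0.145, terminal growth 0.012, discount at r = 0.08.
D_1 = 11.3927
D_2 = 13.0447
D_3 = 14.9362
D_4 = 17.1019
D_5 = 19.5817
Terminal value at t=5: TV = D_6/(r−g) = 19.8167/(0.08−0.012) = 291.4219
P₀ = 11.3927/(1+0.08)^1 + 13.0447/(1+0.08)^2 + 14.9362/(1+0.08)^3 + 17.1019/(1+0.08)^4 + 19.5817/(1+0.08)^5 + 291.4219/(1+0.08)^5 = 257.8236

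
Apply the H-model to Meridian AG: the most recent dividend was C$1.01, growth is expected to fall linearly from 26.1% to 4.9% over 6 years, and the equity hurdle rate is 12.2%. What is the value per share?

C$23.31

H-model: P₀ = D₀[(1+g_L) + H(g_S−g_L)]/(r−g_L), with H = 6/2 = 3.
P₀ = 1.01 × [(1+0.049) + 3×(0.261−0.049)] / (0.122−0.049)
   = 1.01 × 1.6850 / 0.073 = 23.3130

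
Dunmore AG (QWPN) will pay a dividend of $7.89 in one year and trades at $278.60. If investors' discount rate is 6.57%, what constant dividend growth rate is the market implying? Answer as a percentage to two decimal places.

From P₀ = D₁/(r − g), the implied growth is g = r − D₁/P₀.
g = 0.0657 − 7.89/278.60 = 0.0657 − 0.02832 = 0.03738

3.74%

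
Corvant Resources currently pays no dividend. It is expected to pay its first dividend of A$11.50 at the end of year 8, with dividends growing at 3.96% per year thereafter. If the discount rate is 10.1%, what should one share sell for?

Deferred-dividend DDM. At t=7 the remaining stream is a growing perpetuity with first payment D_8 = 11.50.
V_7 = D_8/(r−g) = 11.50/(0.101−0.0396) = 187.2964
P₀ = V_7/(1+r)^7 = 187.2964/(1+0.101)^7 = 95.5033

A$95.50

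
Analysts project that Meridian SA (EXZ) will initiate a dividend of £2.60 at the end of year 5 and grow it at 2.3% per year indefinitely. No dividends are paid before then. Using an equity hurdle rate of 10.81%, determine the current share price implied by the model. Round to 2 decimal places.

Deferred-dividend DDM. At t=4 the remaining stream is a growing perpetuity with first payment D_5 = 2.60.
V_4 = D_5/(r−g) = 2.60/(0.1081−0.023) = 30.5523
P₀ = V_4/(1+r)^4 = 30.5523/(1+0.1081)^4 = 20.2641

£20.26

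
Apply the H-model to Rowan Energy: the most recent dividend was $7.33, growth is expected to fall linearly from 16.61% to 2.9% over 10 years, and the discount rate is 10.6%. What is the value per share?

H-model: P₀ = D₀[(1+g_L) + H(g_S−g_L)]/(r−g_L), with H = 10/2 = 5.
P₀ = 7.33 × [(1+0.029) + 5×(0.1661−0.029)] / (0.106−0.029)
   = 7.33 × 1.7145 / 0.077 = 163.2115

$163.21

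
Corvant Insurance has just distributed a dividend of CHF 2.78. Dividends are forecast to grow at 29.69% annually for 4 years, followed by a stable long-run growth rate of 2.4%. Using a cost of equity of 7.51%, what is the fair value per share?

CHF 136.13

Two-stage DDM. Project D₁…D_4 at 0.2969, terminal growth 0.024, discount at r = 0.0751.
D_1 = 3.6054
D_2 = 4.6758
D_3 = 6.0641
D_4 = 7.8645
Terminal value at t=4: TV = D_5/(r−g) = 8.0532/(0.0751−0.024) = 157.5977
P₀ = 3.6054/(1+0.0751)^1 + 4.6758/(1+0.0751)^2 + 6.0641/(1+0.0751)^3 + 7.8645/(1+0.0751)^4 + 157.5977/(1+0.0751)^4 = 136.1310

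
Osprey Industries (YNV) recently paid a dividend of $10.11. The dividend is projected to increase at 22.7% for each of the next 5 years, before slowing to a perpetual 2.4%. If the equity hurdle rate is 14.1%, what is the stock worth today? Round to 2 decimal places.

Two-stage DDM. Project D₁…D_5 at 0.227, terminal growth 0.024, discount at r = 0.141.
D_1 = 12.4050
D_2 = 15.2209
D_3 = 18.6760
D_4 = 22.9155
D_5 = 28.1173
Terminal value at t=5: TV = D_6/(r−g) = 28.7921/(0.141−0.024) = 246.0867
P₀ = 12.4050/(1+0.141)^1 + 15.2209/(1+0.141)^2 + 18.6760/(1+0.141)^3 + 22.9155/(1+0.141)^4 + 28.1173/(1+0.141)^5 + 246.0867/(1+0.141)^5 = 190.4465

$190.45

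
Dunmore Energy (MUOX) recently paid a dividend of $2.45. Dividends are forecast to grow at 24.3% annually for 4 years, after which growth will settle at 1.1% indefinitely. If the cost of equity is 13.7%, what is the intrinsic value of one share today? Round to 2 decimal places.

Two-stage DDM. Project D₁…D_4 at 0.243, terminal growth 0.011, discount at r = 0.137.
D_1 = 3.0454
D_2 = 3.7854
D_3 = 4.7052
D_4 = 5.8486
Terminal value at t=4: TV = D_5/(r−g) = 5.9129/(0.137−0.011) = 46.9279
P₀ = 3.0454/(1+0.137)^1 + 3.7854/(1+0.137)^2 + 4.7052/(1+0.137)^3 + 5.8486/(1+0.137)^4 + 46.9279/(1+0.137)^4 = 40.3866

$40.39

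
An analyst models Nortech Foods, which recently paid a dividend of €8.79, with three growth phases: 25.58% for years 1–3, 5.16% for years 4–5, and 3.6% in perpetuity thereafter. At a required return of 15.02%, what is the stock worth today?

€138.29

Three-stage DDM. Project D₁…D_5; terminal Gordon value at t=5 with g = 0.036; discount at r = 0.1502.
D_1 = 11.0385
D_2 = 13.8621
D_3 = 17.4081
D_4 = 18.3063
D_5 = 19.2509
TV_5 = 19.9440/(0.1502−0.036) = 174.6406
P₀ = Σ Dₜ/(1+r)ᵗ + TV_5/(1+r)^5 = 138.2892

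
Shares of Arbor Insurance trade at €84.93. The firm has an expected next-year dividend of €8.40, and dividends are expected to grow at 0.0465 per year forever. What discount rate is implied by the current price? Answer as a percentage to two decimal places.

14.54%

Rearranging the constant-growth DDM: r = D₁/P₀ + g.
r = 8.4000 / 84.93 + 0.0465 = 0.09890 + 0.0465 = 0.14540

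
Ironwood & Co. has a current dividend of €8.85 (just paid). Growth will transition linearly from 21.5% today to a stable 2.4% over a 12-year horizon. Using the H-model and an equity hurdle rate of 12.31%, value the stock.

€193.79

H-model: P₀ = D₀[(1+g_L) + H(g_S−g_L)]/(r−g_L), with H = 12/2 = 6.
P₀ = 8.85 × [(1+0.024) + 6×(0.215−0.024)] / (0.1231−0.024)
   = 8.85 × 2.1700 / 0.0991 = 193.7891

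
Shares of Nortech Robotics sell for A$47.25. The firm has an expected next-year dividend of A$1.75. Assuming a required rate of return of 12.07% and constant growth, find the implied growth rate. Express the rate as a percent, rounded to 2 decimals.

8.37%

From P₀ = D₁/(r − g), the implied growth is g = r − D₁/P₀.
g = 0.1207 − 1.75/47.25 = 0.1207 − 0.03704 = 0.08366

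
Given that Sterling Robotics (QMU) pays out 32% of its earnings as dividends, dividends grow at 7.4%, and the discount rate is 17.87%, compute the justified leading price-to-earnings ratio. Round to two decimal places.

Justified leading P/E = b/(r−g) = 0.32/(0.1787−0.074) = 3.0564

3.06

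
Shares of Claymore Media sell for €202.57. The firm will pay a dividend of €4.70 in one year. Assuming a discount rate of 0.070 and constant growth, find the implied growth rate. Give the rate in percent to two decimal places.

From P₀ = D₁/(r − g), the implied growth is g = r − D₁/P₀.
g = 0.07 − 4.70/202.57 = 0.07 − 0.02320 = 0.04680

4.68%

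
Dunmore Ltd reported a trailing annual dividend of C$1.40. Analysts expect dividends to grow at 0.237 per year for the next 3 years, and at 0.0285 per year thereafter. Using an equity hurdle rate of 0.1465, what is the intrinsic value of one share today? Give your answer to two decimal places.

Two-stage DDM. Project D₁…D_3 at 0.237, terminal growth 0.0285, discount at r = 0.1465.
D_1 = 1.7318
D_2 = 2.1422
D_3 = 2.6499
Terminal value at t=3: TV = D_4/(r−g) = 2.7255/(0.1465−0.0285) = 23.0972
P₀ = 1.7318/(1+0.1465)^1 + 2.1422/(1+0.1465)^2 + 2.6499/(1+0.1465)^3 + 23.0972/(1+0.1465)^3 = 20.2249

C$20.22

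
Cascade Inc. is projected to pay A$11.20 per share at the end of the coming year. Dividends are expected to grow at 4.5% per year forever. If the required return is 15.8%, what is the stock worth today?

Gordon growth model: P₀ = D₁/(r − g), with D₁ = 11.20 given directly.
P₀ = 11.2000 / (0.158 − 0.045) = 11.2000 / 0.113 = 99.1150

A$99.12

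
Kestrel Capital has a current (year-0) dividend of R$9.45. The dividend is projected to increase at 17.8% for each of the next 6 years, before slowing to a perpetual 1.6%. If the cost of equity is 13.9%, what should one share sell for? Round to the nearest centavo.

Two-stage DDM. Project D₁…D_6 at 0.178, terminal growth 0.016, discount at r = 0.139.
D_1 = 11.1321
D_2 = 13.1136
D_3 = 15.4478
D_4 = 18.1976
D_5 = 21.4367
D_6 = 25.2525
Terminal value at t=6: TV = D_7/(r−g) = 25.6565/(0.139−0.016) = 208.5894
P₀ = 11.1321/(1+0.139)^1 + 13.1136/(1+0.139)^2 + 15.4478/(1+0.139)^3 + 18.1976/(1+0.139)^4 + 21.4367/(1+0.139)^5 + 25.2525/(1+0.139)^6 + 208.5894/(1+0.139)^6 = 159.4286

R$159.43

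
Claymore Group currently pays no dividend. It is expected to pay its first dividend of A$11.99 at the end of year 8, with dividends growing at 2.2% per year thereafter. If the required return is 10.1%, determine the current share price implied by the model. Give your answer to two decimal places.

Deferred-dividend DDM. At t=7 the remaining stream is a growing perpetuity with first payment D_8 = 11.99.
V_7 = D_8/(r−g) = 11.99/(0.101−0.022) = 151.7722
P₀ = V_7/(1+r)^7 = 151.7722/(1+0.101)^7 = 77.3893

A$77.39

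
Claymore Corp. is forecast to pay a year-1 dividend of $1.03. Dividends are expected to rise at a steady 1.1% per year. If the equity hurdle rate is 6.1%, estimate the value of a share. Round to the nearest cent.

Gordon growth model: P₀ = D₁/(r − g), with D₁ = 1.03 given directly.
P₀ = 1.0300 / (0.061 − 0.011) = 1.0300 / 0.05 = 20.6000

$20.60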